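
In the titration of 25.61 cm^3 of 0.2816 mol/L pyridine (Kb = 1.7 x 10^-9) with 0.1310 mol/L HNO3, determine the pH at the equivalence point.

n(C5H5N) = 0.2816 x 0.02561 = 0.007212 mol; V(HNO3) at equivalence = 0.007212/0.1310 = 0.05505 L.
At equivalence the base is fully converted to C5H5NH+; total volume = 0.08066 L, so [C5H5NH+] = 0.007212/0.08066 = 0.08941 M.
Ka(C5H5NH+) = Kw/Kb = 1.0e-14 / 1.7 x 10^-9 = 5.88e-6.
[H^+] = sqrt(Ka x [C5H5NH+]) = sqrt(5.88e-6 x 0.08941) = 0.000725 M.
pH = -log(0.000725) = 3.14.

3.14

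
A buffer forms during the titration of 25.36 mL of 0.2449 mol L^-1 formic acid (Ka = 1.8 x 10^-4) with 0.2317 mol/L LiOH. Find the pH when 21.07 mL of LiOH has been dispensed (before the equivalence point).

Initial n(HCOOH) = 0.2449 x 0.02536 = 0.006211 mol.
n(LiOH) added = 0.2317 x 0.02107 = 0.004882 mol, converting that many moles of HCOOH to HCOO-.
Remaining n(HCOOH) = 0.001329 mol; n(HCOO-) = 0.004882 mol.
By Henderson-Hasselbalch, pH = pKa + log([A^-]/[HA]) = 3.74 + log(0.004882/0.001329) = 3.74 + (+0.57) = 4.31.

4.31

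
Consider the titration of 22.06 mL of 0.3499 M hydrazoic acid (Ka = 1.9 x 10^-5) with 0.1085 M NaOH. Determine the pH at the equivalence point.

n(HN3) = 0.3499 x 0.02206 = 0.007719 mol; V(NaOH) at equivalence = 0.007719/0.1085 = 0.07114 L.
At equivalence all the acid is converted to N3-; total volume = 0.02206 + 0.07114 = 0.09320 L, so [N3-] = 0.007719/0.09320 = 0.08282 M.
Kb = Kw/Ka = 1.0e-14 / 1.9 x 10^-5 = 5.26e-10.
[OH^-] = sqrt(Kb x [N3-]) = sqrt(5.26e-10 x 0.08282) = 6.60e-6 M.
pOH = 5.18, so pH = 14.00 - 5.18 = 8.82.

8.82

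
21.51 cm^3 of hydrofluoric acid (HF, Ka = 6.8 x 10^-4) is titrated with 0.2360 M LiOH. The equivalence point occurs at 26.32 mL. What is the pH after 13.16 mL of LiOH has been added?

13.16 mL is exactly half the equivalence volume (26.32/2), i.e. the half-equivalence point.
There, n(HA) = n(A^-), so pH = pKa = -log(6.8 x 10^-4) = 3.17.

3.17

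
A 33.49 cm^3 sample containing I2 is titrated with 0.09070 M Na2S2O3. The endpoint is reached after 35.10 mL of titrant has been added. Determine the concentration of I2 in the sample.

0.0475 M

n(Na2S2O3) = 0.09070 x 0.03510 = 0.003184 mol.
From the balanced equation, 2 mol Na2S2O3 reacts with 1 mol I2, so n(I2) = 0.003184 x 1/2 = 0.001592 mol.
[I2] = 0.001592 / 0.03349 L = 0.0475 M.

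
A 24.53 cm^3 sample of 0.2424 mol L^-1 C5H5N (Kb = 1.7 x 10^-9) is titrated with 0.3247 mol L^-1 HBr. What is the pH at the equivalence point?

n(C5H5N) = 0.2424 x 0.02453 = 0.005946 mol; V(HBr) at equivalence = 0.005946/0.3247 = 0.01831 L.
At equivalence the base is fully converted to C5H5NH+; total volume = 0.04284 L, so [C5H5NH+] = 0.005946/0.04284 = 0.1388 M.
Ka(C5H5NH+) = Kw/Kb = 1.0e-14 / 1.7 x 10^-9 = 5.88e-6.
[H^+] = sqrt(Ka x [C5H5NH+]) = sqrt(5.88e-6 x 0.1388) = 0.000904 M.
pH = -log(0.000904) = 3.04.

3.04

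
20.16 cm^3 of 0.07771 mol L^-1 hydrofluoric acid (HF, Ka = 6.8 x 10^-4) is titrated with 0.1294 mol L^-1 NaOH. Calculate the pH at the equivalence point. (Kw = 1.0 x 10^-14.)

n(HF) = 0.07771 x 0.02016 = 0.001567 mol; V(NaOH) at equivalence = 0.001567/0.1294 = 0.01211 L.
At equivalence all the acid is converted to F-; total volume = 0.02016 + 0.01211 = 0.03227 L, so [F-] = 0.001567/0.03227 = 0.04855 M.
Kb = Kw/Ka = 1.0e-14 / 6.8 x 10^-4 = 1.47e-11.
[OH^-] = sqrt(Kb x [F-]) = sqrt(1.47e-11 x 0.04855) = 8.45e-7 M.
pOH = 6.07, so pH = 14.00 - 6.07 = 7.93.

7.93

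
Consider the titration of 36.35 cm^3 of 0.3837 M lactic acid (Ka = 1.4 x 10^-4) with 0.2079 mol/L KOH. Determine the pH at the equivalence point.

8.49

n(HC3H5O3) = 0.3837 x 0.03635 = 0.01395 mol; V(KOH) at equivalence = 0.01395/0.2079 = 0.06709 L.
At equivalence all the acid is converted to C3H5O3-; total volume = 0.03635 + 0.06709 = 0.1034 L, so [C3H5O3-] = 0.01395/0.1034 = 0.1348 M.
Kb = Kw/Ka = 1.0e-14 / 1.4 x 10^-4 = 7.14e-11.
[OH^-] = sqrt(Kb x [C3H5O3-]) = sqrt(7.14e-11 x 0.1348) = 3.10e-6 M.
pOH = 5.51, so pH = 14.00 - 5.51 = 8.49.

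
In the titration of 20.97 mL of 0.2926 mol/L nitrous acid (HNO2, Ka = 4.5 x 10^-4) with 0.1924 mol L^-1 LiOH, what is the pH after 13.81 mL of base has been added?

3.23

Initial n(HNO2) = 0.2926 x 0.02097 = 0.006136 mol.
n(LiOH) added = 0.1924 x 0.01381 = 0.002657 mol, converting that many moles of HNO2 to NO2-.
Remaining n(HNO2) = 0.003479 mol; n(NO2-) = 0.002657 mol.
By Henderson-Hasselbalch, pH = pKa + log([A^-]/[HA]) = 3.35 + log(0.002657/0.003479) = 3.35 + (-0.12) = 3.23.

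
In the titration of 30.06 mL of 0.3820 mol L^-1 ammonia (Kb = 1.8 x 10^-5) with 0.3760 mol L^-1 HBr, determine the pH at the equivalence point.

4.99

n(NH3) = 0.3820 x 0.03006 = 0.01148 mol; V(HBr) at equivalence = 0.01148/0.3760 = 0.03054 L.
At equivalence the base is fully converted to NH4+; total volume = 0.06060 L, so [NH4+] = 0.01148/0.06060 = 0.1895 M.
Ka(NH4+) = Kw/Kb = 1.0e-14 / 1.8 x 10^-5 = 5.56e-10.
[H^+] = sqrt(Ka x [NH4+]) = sqrt(5.56e-10 x 0.1895) = 1.03e-5 M.
pH = -log(1.03e-5) = 4.99.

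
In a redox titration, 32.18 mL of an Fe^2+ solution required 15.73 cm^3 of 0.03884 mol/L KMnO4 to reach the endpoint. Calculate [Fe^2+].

n(KMnO4) = 0.03884 x 0.01573 = 0.0006110 mol.
From the balanced equation, 1 mol KMnO4 reacts with 5 mol Fe^2+, so n(Fe^2+) = 0.0006110 x 5/1 = 0.003055 mol.
[Fe^2+] = 0.003055 / 0.03218 L = 0.0949 M.

0.0949 M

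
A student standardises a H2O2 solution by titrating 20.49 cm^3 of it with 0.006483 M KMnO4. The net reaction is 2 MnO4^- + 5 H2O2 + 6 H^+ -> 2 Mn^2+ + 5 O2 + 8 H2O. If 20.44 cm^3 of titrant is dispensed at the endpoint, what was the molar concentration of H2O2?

0.0162 M

n(KMnO4) = 0.006483 x 0.02044 = 0.0001325 mol.
From the balanced equation, 2 mol KMnO4 reacts with 5 mol H2O2, so n(H2O2) = 0.0001325 x 5/2 = 0.0003313 mol.
[H2O2] = 0.0003313 / 0.02049 L = 0.0162 M.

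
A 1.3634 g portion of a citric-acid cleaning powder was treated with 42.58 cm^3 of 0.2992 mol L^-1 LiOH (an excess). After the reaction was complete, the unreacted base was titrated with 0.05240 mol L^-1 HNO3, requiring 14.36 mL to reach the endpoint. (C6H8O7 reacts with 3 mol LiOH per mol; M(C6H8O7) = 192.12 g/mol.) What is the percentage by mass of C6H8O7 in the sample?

56.3%

Total n(LiOH) added = 0.2992 x 0.04258 = 0.01274 mol.
n(HNO3) used = 0.05240 x 0.01436 = 0.0007525 mol, which equals the excess n(LiOH).
So n(LiOH) consumed by the sample = 0.01274 - 0.0007525 = 0.01199 mol.
n(C6H8O7) = 0.01199 / 3 = 0.003996 mol.
mass C6H8O7 = 0.003996 x 192.12 = 0.7677 g, so %C6H8O7 = 0.7677/1.3634 x 100 = 56.3%.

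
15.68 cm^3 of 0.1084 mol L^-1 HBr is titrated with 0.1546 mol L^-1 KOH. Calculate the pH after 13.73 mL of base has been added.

n(acid) = 0.1084 x 0.01568 = 0.001700 mol; n(KOH) added = 0.1546 x 0.01373 = 0.002123 mol.
Base is in excess by 0.002123 - 0.001700 = 0.0004229 mol in a total volume of 0.02941 L.
[OH^-] = 0.0004229/0.02941 = 0.01438 M, so pOH = 1.84 and pH = 14.00 - 1.84 = 12.16.

12.16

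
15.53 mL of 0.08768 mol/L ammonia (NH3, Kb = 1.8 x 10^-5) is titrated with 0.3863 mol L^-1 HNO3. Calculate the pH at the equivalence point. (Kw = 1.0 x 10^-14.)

n(NH3) = 0.08768 x 0.01553 = 0.001362 mol; V(HNO3) at equivalence = 0.001362/0.3863 = 0.003525 L.
At equivalence the base is fully converted to NH4+; total volume = 0.01905 L, so [NH4+] = 0.001362/0.01905 = 0.07146 M.
Ka(NH4+) = Kw/Kb = 1.0e-14 / 1.8 x 10^-5 = 5.56e-10.
[H^+] = sqrt(Ka x [NH4+]) = sqrt(5.56e-10 x 0.07146) = 6.30e-6 M.
pH = -log(6.30e-6) = 5.20.

5.20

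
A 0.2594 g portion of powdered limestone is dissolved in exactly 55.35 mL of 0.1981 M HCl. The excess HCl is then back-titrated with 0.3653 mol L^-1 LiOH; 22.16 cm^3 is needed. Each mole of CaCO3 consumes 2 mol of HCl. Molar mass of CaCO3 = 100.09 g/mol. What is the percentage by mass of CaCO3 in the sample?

Total n(HCl) added = 0.1981 x 0.05535 = 0.01096 mol.
n(LiOH) used = 0.3653 x 0.02216 = 0.008095 mol, which equals the excess n(HCl).
So n(HCl) consumed by the sample = 0.01096 - 0.008095 = 0.002870 mol.
n(CaCO3) = 0.002870 / 2 = 0.001435 mol.
mass CaCO3 = 0.001435 x 100.09 = 0.1436 g, so %CaCO3 = 0.1436/0.2594 x 100 = 55.4%.

55.4%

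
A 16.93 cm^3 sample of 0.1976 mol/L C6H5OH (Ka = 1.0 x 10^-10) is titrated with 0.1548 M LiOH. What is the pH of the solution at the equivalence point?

n(C6H5OH) = 0.1976 x 0.01693 = 0.003345 mol; V(LiOH) at equivalence = 0.003345/0.1548 = 0.02161 L.
At equivalence all the acid is converted to C6H5O-; total volume = 0.01693 + 0.02161 = 0.03854 L, so [C6H5O-] = 0.003345/0.03854 = 0.08680 M.
Kb = Kw/Ka = 1.0e-14 / 1.0 x 10^-10 = 0.000100.
[OH^-] = sqrt(Kb x [C6H5O-]) = sqrt(0.000100 x 0.08680) = 0.00295 M.
pOH = 2.53, so pH = 14.00 - 2.53 = 11.47.

11.47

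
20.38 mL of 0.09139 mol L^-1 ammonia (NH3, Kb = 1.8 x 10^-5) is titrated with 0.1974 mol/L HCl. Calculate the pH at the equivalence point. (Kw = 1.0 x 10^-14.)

5.23

n(NH3) = 0.09139 x 0.02038 = 0.001863 mol; V(HCl) at equivalence = 0.001863/0.1974 = 0.009435 L.
At equivalence the base is fully converted to NH4+; total volume = 0.02982 L, so [NH4+] = 0.001863/0.02982 = 0.06247 M.
Ka(NH4+) = Kw/Kb = 1.0e-14 / 1.8 x 10^-5 = 5.56e-10.
[H^+] = sqrt(Ka x [NH4+]) = sqrt(5.56e-10 x 0.06247) = 5.89e-6 M.
pH = -log(5.89e-6) = 5.23.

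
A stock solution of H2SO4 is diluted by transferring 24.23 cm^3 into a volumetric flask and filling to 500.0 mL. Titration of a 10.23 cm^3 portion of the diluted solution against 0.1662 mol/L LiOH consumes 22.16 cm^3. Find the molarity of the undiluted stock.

3.71 M

n(LiOH) = 0.1662 x 0.02216 = 0.003683 mol.
n(H2SO4) in the aliquot = 0.003683 x 1/2 = 0.001841 mol.
[diluted H2SO4] = 0.001841 / 0.01023 = 0.1800 M.
Dilution factor = 500.0/24.23 = 20.64, so [stock] = 0.1800 x 20.64 = 3.71 M.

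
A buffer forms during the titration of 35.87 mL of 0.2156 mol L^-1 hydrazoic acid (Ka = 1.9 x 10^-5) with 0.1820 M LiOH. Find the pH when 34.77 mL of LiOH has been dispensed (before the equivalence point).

Initial n(HN3) = 0.2156 x 0.03587 = 0.007734 mol.
n(LiOH) added = 0.1820 x 0.03477 = 0.006328 mol, converting that many moles of HN3 to N3-.
Remaining n(HN3) = 0.001405 mol; n(N3-) = 0.006328 mol.
By Henderson-Hasselbalch, pH = pKa + log([A^-]/[HA]) = 4.72 + log(0.006328/0.001405) = 4.72 + (+0.65) = 5.37.

5.37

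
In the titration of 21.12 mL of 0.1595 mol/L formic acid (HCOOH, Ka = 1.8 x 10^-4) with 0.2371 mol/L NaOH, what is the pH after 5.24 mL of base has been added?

Initial n(HCOOH) = 0.1595 x 0.02112 = 0.003369 mol.
n(NaOH) added = 0.2371 x 0.005240 = 0.001242 mol, converting that many moles of HCOOH to HCOO-.
Remaining n(HCOOH) = 0.002126 mol; n(HCOO-) = 0.001242 mol.
By Henderson-Hasselbalch, pH = pKa + log([A^-]/[HA]) = 3.74 + log(0.001242/0.002126) = 3.74 + (-0.23) = 3.51.

3.51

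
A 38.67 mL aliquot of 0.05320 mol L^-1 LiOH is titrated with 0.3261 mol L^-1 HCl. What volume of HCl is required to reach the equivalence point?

n(LiOH) = 0.05320 mol/L x 0.03867 L = 0.002057 mol.
At equivalence n(HCl) = n(LiOH) = 0.002057 mol.
V(HCl) = 0.002057 / 0.3261 = 0.006309 L = 6.31 mL.

6.31 mL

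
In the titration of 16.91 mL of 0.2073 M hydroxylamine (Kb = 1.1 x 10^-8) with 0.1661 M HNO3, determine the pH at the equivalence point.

3.54

n(NH2OH) = 0.2073 x 0.01691 = 0.003505 mol; V(HNO3) at equivalence = 0.003505/0.1661 = 0.02110 L.
At equivalence the base is fully converted to NH3OH+; total volume = 0.03801 L, so [NH3OH+] = 0.003505/0.03801 = 0.09221 M.
Ka(NH3OH+) = Kw/Kb = 1.0e-14 / 1.1 x 10^-8 = 9.09e-7.
[H^+] = sqrt(Ka x [NH3OH+]) = sqrt(9.09e-7 x 0.09221) = 0.000290 M.
pH = -log(0.000290) = 3.54.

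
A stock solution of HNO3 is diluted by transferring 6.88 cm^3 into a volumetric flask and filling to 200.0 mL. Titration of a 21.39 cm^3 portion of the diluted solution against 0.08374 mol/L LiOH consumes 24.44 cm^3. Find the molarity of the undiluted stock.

2.78 M

n(LiOH) = 0.08374 x 0.02444 = 0.002047 mol.
n(HNO3) in the aliquot = 0.002047 mol.
[diluted HNO3] = 0.002047 / 0.02139 = 0.09568 M.
Dilution factor = 200.0/6.880 = 29.07, so [stock] = 0.09568 x 29.07 = 2.78 M.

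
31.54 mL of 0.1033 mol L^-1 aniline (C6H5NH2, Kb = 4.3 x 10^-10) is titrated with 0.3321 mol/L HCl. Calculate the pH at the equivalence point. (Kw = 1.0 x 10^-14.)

n(C6H5NH2) = 0.1033 x 0.03154 = 0.003258 mol; V(HCl) at equivalence = 0.003258/0.3321 = 0.009811 L.
At equivalence the base is fully converted to C6H5NH3+; total volume = 0.04135 L, so [C6H5NH3+] = 0.003258/0.04135 = 0.07879 M.
Ka(C6H5NH3+) = Kw/Kb = 1.0e-14 / 4.3 x 10^-10 = 2.33e-5.
[H^+] = sqrt(Ka x [C6H5NH3+]) = sqrt(2.33e-5 x 0.07879) = 0.00135 M.
pH = -log(0.00135) = 2.87.

2.87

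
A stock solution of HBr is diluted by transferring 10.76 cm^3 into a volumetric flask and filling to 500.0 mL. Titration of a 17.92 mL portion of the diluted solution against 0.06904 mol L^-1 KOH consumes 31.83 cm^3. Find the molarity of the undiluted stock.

5.70 M

n(KOH) = 0.06904 x 0.03183 = 0.002198 mol.
n(HBr) in the aliquot = 0.002198 mol.
[diluted HBr] = 0.002198 / 0.01792 = 0.1226 M.
Dilution factor = 500.0/10.76 = 46.47, so [stock] = 0.1226 x 46.47 = 5.70 M.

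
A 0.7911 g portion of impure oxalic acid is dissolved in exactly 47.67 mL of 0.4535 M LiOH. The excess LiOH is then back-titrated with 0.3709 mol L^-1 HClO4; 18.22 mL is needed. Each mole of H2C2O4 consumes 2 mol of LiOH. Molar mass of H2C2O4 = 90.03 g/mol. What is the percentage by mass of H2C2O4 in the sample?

Total n(LiOH) added = 0.4535 x 0.04767 = 0.02162 mol.
n(HClO4) used = 0.3709 x 0.01822 = 0.006758 mol, which equals the excess n(LiOH).
So n(LiOH) consumed by the sample = 0.02162 - 0.006758 = 0.01486 mol.
n(H2C2O4) = 0.01486 / 2 = 0.007430 mol.
mass H2C2O4 = 0.007430 x 90.03 = 0.6689 g, so %H2C2O4 = 0.6689/0.7911 x 100 = 84.6%.

84.6%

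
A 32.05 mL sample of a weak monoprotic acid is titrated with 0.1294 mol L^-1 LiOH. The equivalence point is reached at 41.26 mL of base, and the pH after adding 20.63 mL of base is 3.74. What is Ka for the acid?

1.8 x 10^-4

20.63 mL is half of the equivalence volume, so this is the half-equivalence point where [HA] = [A^-].
At half-equivalence pH = pKa, so pKa = 3.74.
Ka = 10^(-3.74) = 1.8 x 10^-4.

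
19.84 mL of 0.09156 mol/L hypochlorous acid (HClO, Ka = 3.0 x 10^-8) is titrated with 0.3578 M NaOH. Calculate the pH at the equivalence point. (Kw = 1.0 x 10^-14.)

n(HClO) = 0.09156 x 0.01984 = 0.001817 mol; V(NaOH) at equivalence = 0.001817/0.3578 = 0.005077 L.
At equivalence all the acid is converted to ClO-; total volume = 0.01984 + 0.005077 = 0.02492 L, so [ClO-] = 0.001817/0.02492 = 0.07290 M.
Kb = Kw/Ka = 1.0e-14 / 3.0 x 10^-8 = 3.33e-7.
[OH^-] = sqrt(Kb x [ClO-]) = sqrt(3.33e-7 x 0.07290) = 0.000156 M.
pOH = 3.81, so pH = 14.00 - 3.81 = 10.19.

10.19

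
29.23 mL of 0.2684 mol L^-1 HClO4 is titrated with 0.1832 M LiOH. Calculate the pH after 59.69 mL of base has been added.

n(acid) = 0.2684 x 0.02923 = 0.007845 mol; n(LiOH) added = 0.1832 x 0.05969 = 0.01094 mol.
Base is in excess by 0.01094 - 0.007845 = 0.003090 mol in a total volume of 0.08892 L.
[OH^-] = 0.003090/0.08892 = 0.03475 M, so pOH = 1.46 and pH = 14.00 - 1.46 = 12.54.

12.54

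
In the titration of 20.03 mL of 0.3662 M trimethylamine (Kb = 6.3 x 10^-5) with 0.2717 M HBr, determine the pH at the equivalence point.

5.30

n((CH3)3N) = 0.3662 x 0.02003 = 0.007335 mol; V(HBr) at equivalence = 0.007335/0.2717 = 0.02700 L.
At equivalence the base is fully converted to (CH3)3NH+; total volume = 0.04703 L, so [(CH3)3NH+] = 0.007335/0.04703 = 0.1560 M.
Ka((CH3)3NH+) = Kw/Kb = 1.0e-14 / 6.3 x 10^-5 = 1.59e-10.
[H^+] = sqrt(Ka x [(CH3)3NH+]) = sqrt(1.59e-10 x 0.1560) = 4.98e-6 M.
pH = -log(4.98e-6) = 5.30.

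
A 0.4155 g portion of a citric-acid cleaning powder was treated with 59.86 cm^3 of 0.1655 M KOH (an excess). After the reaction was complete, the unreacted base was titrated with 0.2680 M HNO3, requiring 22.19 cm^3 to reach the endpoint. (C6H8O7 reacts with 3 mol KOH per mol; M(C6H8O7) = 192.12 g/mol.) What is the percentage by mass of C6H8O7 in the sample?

Total n(KOH) added = 0.1655 x 0.05986 = 0.009907 mol.
n(HNO3) used = 0.2680 x 0.02219 = 0.005947 mol, which equals the excess n(KOH).
So n(KOH) consumed by the sample = 0.009907 - 0.005947 = 0.003960 mol.
n(C6H8O7) = 0.003960 / 3 = 0.001320 mol.
mass C6H8O7 = 0.001320 x 192.12 = 0.2536 g, so %C6H8O7 = 0.2536/0.4155 x 100 = 61.0%.

61.0%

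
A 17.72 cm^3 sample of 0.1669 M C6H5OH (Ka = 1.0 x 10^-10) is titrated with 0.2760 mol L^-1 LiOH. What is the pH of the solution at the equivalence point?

11.51

n(C6H5OH) = 0.1669 x 0.01772 = 0.002957 mol; V(LiOH) at equivalence = 0.002957/0.2760 = 0.01072 L.
At equivalence all the acid is converted to C6H5O-; total volume = 0.01772 + 0.01072 = 0.02844 L, so [C6H5O-] = 0.002957/0.02844 = 0.1040 M.
Kb = Kw/Ka = 1.0e-14 / 1.0 x 10^-10 = 0.000100.
[OH^-] = sqrt(Kb x [C6H5O-]) = sqrt(0.000100 x 0.1040) = 0.00323 M.
pOH = 2.49, so pH = 14.00 - 2.49 = 11.51.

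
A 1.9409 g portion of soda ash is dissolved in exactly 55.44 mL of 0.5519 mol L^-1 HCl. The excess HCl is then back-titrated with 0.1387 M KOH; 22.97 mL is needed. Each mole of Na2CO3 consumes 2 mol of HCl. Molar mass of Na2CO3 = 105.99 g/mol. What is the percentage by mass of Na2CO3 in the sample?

Total n(HCl) added = 0.5519 x 0.05544 = 0.03060 mol.
n(KOH) used = 0.1387 x 0.02297 = 0.003186 mol, which equals the excess n(HCl).
So n(HCl) consumed by the sample = 0.03060 - 0.003186 = 0.02741 mol.
n(Na2CO3) = 0.02741 / 2 = 0.01371 mol.
mass Na2CO3 = 0.01371 x 105.99 = 1.453 g, so %Na2CO3 = 1.453/1.9409 x 100 = 74.8%.

74.8%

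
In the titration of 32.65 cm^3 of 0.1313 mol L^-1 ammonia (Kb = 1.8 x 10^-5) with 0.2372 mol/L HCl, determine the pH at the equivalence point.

5.16

n(NH3) = 0.1313 x 0.03265 = 0.004287 mol; V(HCl) at equivalence = 0.004287/0.2372 = 0.01807 L.
At equivalence the base is fully converted to NH4+; total volume = 0.05072 L, so [NH4+] = 0.004287/0.05072 = 0.08452 M.
Ka(NH4+) = Kw/Kb = 1.0e-14 / 1.8 x 10^-5 = 5.56e-10.
[H^+] = sqrt(Ka x [NH4+]) = sqrt(5.56e-10 x 0.08452) = 6.85e-6 M.
pH = -log(6.85e-6) = 5.16.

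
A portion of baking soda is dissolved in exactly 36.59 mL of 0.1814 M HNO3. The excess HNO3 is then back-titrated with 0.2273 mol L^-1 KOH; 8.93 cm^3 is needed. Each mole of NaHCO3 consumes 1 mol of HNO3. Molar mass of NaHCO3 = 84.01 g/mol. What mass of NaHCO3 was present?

0.387 g

Total n(HNO3) added = 0.1814 x 0.03659 = 0.006637 mol.
n(KOH) used = 0.2273 x 0.008930 = 0.002030 mol, which equals the excess n(HNO3).
So n(HNO3) consumed by the sample = 0.006637 - 0.002030 = 0.004608 mol.
n(NaHCO3) = 0.004608 / 1 = 0.004608 mol.
mass = 0.004608 mol x 84.01 g/mol = 0.387 g.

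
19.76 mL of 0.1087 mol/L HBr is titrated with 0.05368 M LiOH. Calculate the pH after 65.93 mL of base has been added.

12.21

n(acid) = 0.1087 x 0.01976 = 0.002148 mol; n(LiOH) added = 0.05368 x 0.06593 = 0.003539 mol.
Base is in excess by 0.003539 - 0.002148 = 0.001391 mol in a total volume of 0.08569 L.
[OH^-] = 0.001391/0.08569 = 0.01624 M, so pOH = 1.79 and pH = 14.00 - 1.79 = 12.21.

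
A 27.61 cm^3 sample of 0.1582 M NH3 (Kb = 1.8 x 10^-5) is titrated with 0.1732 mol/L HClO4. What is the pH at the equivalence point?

5.17

n(NH3) = 0.1582 x 0.02761 = 0.004368 mol; V(HClO4) at equivalence = 0.004368/0.1732 = 0.02522 L.
At equivalence the base is fully converted to NH4+; total volume = 0.05283 L, so [NH4+] = 0.004368/0.05283 = 0.08268 M.
Ka(NH4+) = Kw/Kb = 1.0e-14 / 1.8 x 10^-5 = 5.56e-10.
[H^+] = sqrt(Ka x [NH4+]) = sqrt(5.56e-10 x 0.08268) = 6.78e-6 M.
pH = -log(6.78e-6) = 5.17.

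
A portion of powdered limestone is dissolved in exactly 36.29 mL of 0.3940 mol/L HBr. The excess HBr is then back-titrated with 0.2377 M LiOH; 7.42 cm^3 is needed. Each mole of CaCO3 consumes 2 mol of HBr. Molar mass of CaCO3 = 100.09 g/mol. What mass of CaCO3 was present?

0.627 g

Total n(HBr) added = 0.3940 x 0.03629 = 0.01430 mol.
n(LiOH) used = 0.2377 x 0.007420 = 0.001764 mol, which equals the excess n(HBr).
So n(HBr) consumed by the sample = 0.01430 - 0.001764 = 0.01253 mol.
n(CaCO3) = 0.01253 / 2 = 0.006267 mol.
mass = 0.006267 mol x 100.09 g/mol = 0.627 g.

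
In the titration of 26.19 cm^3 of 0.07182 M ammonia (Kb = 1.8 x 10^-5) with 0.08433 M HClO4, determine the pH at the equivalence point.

5.33

n(NH3) = 0.07182 x 0.02619 = 0.001881 mol; V(HClO4) at equivalence = 0.001881/0.08433 = 0.02230 L.
At equivalence the base is fully converted to NH4+; total volume = 0.04849 L, so [NH4+] = 0.001881/0.04849 = 0.03879 M.
Ka(NH4+) = Kw/Kb = 1.0e-14 / 1.8 x 10^-5 = 5.56e-10.
[H^+] = sqrt(Ka x [NH4+]) = sqrt(5.56e-10 x 0.03879) = 4.64e-6 M.
pH = -log(4.64e-6) = 5.33.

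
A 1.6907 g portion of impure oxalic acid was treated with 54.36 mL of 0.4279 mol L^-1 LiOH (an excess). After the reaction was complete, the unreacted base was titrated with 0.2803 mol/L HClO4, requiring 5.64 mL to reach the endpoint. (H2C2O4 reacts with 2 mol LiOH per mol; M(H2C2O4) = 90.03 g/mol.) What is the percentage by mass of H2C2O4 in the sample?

Total n(LiOH) added = 0.4279 x 0.05436 = 0.02326 mol.
n(HClO4) used = 0.2803 x 0.005640 = 0.001581 mol, which equals the excess n(LiOH).
So n(LiOH) consumed by the sample = 0.02326 - 0.001581 = 0.02168 mol.
n(H2C2O4) = 0.02168 / 2 = 0.01084 mol.
mass H2C2O4 = 0.01084 x 90.03 = 0.9759 g, so %H2C2O4 = 0.9759/1.6907 x 100 = 57.7%.

57.7%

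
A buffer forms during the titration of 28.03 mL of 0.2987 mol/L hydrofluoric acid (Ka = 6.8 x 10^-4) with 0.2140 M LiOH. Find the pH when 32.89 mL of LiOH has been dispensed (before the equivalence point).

3.89

Initial n(HF) = 0.2987 x 0.02803 = 0.008373 mol.
n(LiOH) added = 0.2140 x 0.03289 = 0.007038 mol, converting that many moles of HF to F-.
Remaining n(HF) = 0.001334 mol; n(F-) = 0.007038 mol.
By Henderson-Hasselbalch, pH = pKa + log([A^-]/[HA]) = 3.17 + log(0.007038/0.001334) = 3.17 + (+0.72) = 3.89.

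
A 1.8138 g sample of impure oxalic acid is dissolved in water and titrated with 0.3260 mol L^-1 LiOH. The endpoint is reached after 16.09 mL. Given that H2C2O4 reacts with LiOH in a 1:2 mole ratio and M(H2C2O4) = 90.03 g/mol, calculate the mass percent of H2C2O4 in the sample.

n(LiOH) = 0.3260 x 0.01609 = 0.005245 mol.
n(H2C2O4) = 0.005245 / 2 = 0.002623 mol.
mass of H2C2O4 = 0.002623 x 90.03 = 0.2361 g.
% purity = 0.2361 / 1.8138 x 100 = 13.0%.

13.0%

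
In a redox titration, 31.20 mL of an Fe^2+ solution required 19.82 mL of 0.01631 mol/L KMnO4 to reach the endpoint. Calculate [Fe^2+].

0.0518 M

n(KMnO4) = 0.01631 x 0.01982 = 0.0003233 mol.
From the balanced equation, 1 mol KMnO4 reacts with 5 mol Fe^2+, so n(Fe^2+) = 0.0003233 x 5/1 = 0.001616 mol.
[Fe^2+] = 0.001616 / 0.03120 L = 0.0518 M.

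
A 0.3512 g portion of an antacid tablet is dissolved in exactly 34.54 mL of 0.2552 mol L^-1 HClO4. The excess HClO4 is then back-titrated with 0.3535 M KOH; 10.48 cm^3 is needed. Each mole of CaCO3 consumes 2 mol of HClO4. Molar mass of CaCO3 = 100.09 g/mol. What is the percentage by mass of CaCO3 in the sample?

Total n(HClO4) added = 0.2552 x 0.03454 = 0.008815 mol.
n(KOH) used = 0.3535 x 0.01048 = 0.003705 mol, which equals the excess n(HClO4).
So n(HClO4) consumed by the sample = 0.008815 - 0.003705 = 0.005110 mol.
n(CaCO3) = 0.005110 / 2 = 0.002555 mol.
mass CaCO3 = 0.002555 x 100.09 = 0.2557 g, so %CaCO3 = 0.2557/0.3512 x 100 = 72.8%.

72.8%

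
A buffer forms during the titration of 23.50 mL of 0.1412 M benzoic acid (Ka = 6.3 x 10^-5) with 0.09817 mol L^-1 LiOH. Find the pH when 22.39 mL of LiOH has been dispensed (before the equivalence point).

4.49

Initial n(C6H5COOH) = 0.1412 x 0.02350 = 0.003318 mol.
n(LiOH) added = 0.09817 x 0.02239 = 0.002198 mol, converting that many moles of C6H5COOH to C6H5COO-.
Remaining n(C6H5COOH) = 0.001120 mol; n(C6H5COO-) = 0.002198 mol.
By Henderson-Hasselbalch, pH = pKa + log([A^-]/[HA]) = 4.20 + log(0.002198/0.001120) = 4.20 + (+0.29) = 4.49.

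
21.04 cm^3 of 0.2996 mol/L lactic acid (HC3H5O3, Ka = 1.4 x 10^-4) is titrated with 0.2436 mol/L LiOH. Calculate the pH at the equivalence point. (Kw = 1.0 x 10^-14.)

8.49

n(HC3H5O3) = 0.2996 x 0.02104 = 0.006304 mol; V(LiOH) at equivalence = 0.006304/0.2436 = 0.02588 L.
At equivalence all the acid is converted to C3H5O3-; total volume = 0.02104 + 0.02588 = 0.04692 L, so [C3H5O3-] = 0.006304/0.04692 = 0.1344 M.
Kb = Kw/Ka = 1.0e-14 / 1.4 x 10^-4 = 7.14e-11.
[OH^-] = sqrt(Kb x [C3H5O3-]) = sqrt(7.14e-11 x 0.1344) = 3.10e-6 M.
pOH = 5.51, so pH = 14.00 - 5.51 = 8.49.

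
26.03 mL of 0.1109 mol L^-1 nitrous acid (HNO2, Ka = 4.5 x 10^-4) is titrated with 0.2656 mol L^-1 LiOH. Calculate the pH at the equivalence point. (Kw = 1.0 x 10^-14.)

n(HNO2) = 0.1109 x 0.02603 = 0.002887 mol; V(LiOH) at equivalence = 0.002887/0.2656 = 0.01087 L.
At equivalence all the acid is converted to NO2-; total volume = 0.02603 + 0.01087 = 0.03690 L, so [NO2-] = 0.002887/0.03690 = 0.07823 M.
Kb = Kw/Ka = 1.0e-14 / 4.5 x 10^-4 = 2.22e-11.
[OH^-] = sqrt(Kb x [NO2-]) = sqrt(2.22e-11 x 0.07823) = 1.32e-6 M.
pOH = 5.88, so pH = 14.00 - 5.88 = 8.12.

8.12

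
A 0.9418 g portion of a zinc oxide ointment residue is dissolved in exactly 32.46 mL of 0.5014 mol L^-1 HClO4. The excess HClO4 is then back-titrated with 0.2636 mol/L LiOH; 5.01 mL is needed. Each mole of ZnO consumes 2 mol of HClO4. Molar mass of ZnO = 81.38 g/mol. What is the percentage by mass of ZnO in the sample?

64.6%

Total n(HClO4) added = 0.5014 x 0.03246 = 0.01628 mol.
n(LiOH) used = 0.2636 x 0.005010 = 0.001321 mol, which equals the excess n(HClO4).
So n(HClO4) consumed by the sample = 0.01628 - 0.001321 = 0.01495 mol.
n(ZnO) = 0.01495 / 2 = 0.007477 mol.
mass ZnO = 0.007477 x 81.38 = 0.6085 g, so %ZnO = 0.6085/0.9418 x 100 = 64.6%.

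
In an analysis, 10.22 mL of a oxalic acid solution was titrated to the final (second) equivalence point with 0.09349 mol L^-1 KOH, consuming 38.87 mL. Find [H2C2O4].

n(KOH) = 0.09349 x 0.03887 = 0.003634 mol.
At the final (second) equivalence point, 2 mol OH^- react per mol H2C2O4, so n(H2C2O4) = 0.003634 / 2 = 0.001817 mol.
[H2C2O4] = 0.001817 / 0.01022 L = 0.178 M.

0.178 M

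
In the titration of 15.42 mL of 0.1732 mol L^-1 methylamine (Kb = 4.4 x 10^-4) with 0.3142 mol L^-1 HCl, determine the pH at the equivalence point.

n(CH3NH2) = 0.1732 x 0.01542 = 0.002671 mol; V(HCl) at equivalence = 0.002671/0.3142 = 0.008500 L.
At equivalence the base is fully converted to CH3NH3+; total volume = 0.02392 L, so [CH3NH3+] = 0.002671/0.02392 = 0.1117 M.
Ka(CH3NH3+) = Kw/Kb = 1.0e-14 / 4.4 x 10^-4 = 2.27e-11.
[H^+] = sqrt(Ka x [CH3NH3+]) = sqrt(2.27e-11 x 0.1117) = 1.59e-6 M.
pH = -log(1.59e-6) = 5.80.

5.80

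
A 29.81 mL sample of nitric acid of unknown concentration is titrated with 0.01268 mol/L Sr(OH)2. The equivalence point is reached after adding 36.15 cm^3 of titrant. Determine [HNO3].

0.0308 M

n(Sr(OH)2) delivered = 0.01268 x 0.03615 = 0.0004584 mol.
The reaction is 2 HNO3 + 1 Sr(OH)2, so n(HNO3) = 0.0004584 x 2/1 = 0.0009168 mol.
[HNO3] = 0.0009168 mol / 0.02981 L = 0.0308 M.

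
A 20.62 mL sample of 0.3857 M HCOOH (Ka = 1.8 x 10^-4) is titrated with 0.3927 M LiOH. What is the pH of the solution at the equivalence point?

n(HCOOH) = 0.3857 x 0.02062 = 0.007953 mol; V(LiOH) at equivalence = 0.007953/0.3927 = 0.02025 L.
At equivalence all the acid is converted to HCOO-; total volume = 0.02062 + 0.02025 = 0.04087 L, so [HCOO-] = 0.007953/0.04087 = 0.1946 M.
Kb = Kw/Ka = 1.0e-14 / 1.8 x 10^-4 = 5.56e-11.
[OH^-] = sqrt(Kb x [HCOO-]) = sqrt(5.56e-11 x 0.1946) = 3.29e-6 M.
pOH = 5.48, so pH = 14.00 - 5.48 = 8.52.

8.52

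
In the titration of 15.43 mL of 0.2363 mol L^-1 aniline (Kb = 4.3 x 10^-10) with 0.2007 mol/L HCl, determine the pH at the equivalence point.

n(C6H5NH2) = 0.2363 x 0.01543 = 0.003646 mol; V(HCl) at equivalence = 0.003646/0.2007 = 0.01817 L.
At equivalence the base is fully converted to C6H5NH3+; total volume = 0.03360 L, so [C6H5NH3+] = 0.003646/0.03360 = 0.1085 M.
Ka(C6H5NH3+) = Kw/Kb = 1.0e-14 / 4.3 x 10^-10 = 2.33e-5.
[H^+] = sqrt(Ka x [C6H5NH3+]) = sqrt(2.33e-5 x 0.1085) = 0.00159 M.
pH = -log(0.00159) = 2.80.

2.80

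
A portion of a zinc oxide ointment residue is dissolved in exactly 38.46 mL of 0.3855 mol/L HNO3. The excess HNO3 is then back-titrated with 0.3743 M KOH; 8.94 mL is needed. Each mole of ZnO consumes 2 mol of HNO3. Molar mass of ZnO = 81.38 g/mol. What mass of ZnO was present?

0.467 g

Total n(HNO3) added = 0.3855 x 0.03846 = 0.01483 mol.
n(KOH) used = 0.3743 x 0.008940 = 0.003346 mol, which equals the excess n(HNO3).
So n(HNO3) consumed by the sample = 0.01483 - 0.003346 = 0.01148 mol.
n(ZnO) = 0.01148 / 2 = 0.005740 mol.
mass = 0.005740 mol x 81.38 g/mol = 0.467 g.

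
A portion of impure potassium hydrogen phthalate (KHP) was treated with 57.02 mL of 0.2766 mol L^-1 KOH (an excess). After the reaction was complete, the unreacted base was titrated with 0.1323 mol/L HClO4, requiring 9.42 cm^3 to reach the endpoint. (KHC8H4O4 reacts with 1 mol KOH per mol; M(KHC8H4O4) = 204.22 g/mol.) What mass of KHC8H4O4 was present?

Total n(KOH) added = 0.2766 x 0.05702 = 0.01577 mol.
n(HClO4) used = 0.1323 x 0.009420 = 0.001246 mol, which equals the excess n(KOH).
So n(KOH) consumed by the sample = 0.01577 - 0.001246 = 0.01453 mol.
n(KHC8H4O4) = 0.01453 / 1 = 0.01453 mol.
mass = 0.01453 mol x 204.22 g/mol = 2.97 g.

2.97 g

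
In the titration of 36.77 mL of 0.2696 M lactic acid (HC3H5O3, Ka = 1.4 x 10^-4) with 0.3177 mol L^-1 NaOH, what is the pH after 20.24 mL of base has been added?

Initial n(HC3H5O3) = 0.2696 x 0.03677 = 0.009913 mol.
n(NaOH) added = 0.3177 x 0.02024 = 0.006430 mol, converting that many moles of HC3H5O3 to C3H5O3-.
Remaining n(HC3H5O3) = 0.003483 mol; n(C3H5O3-) = 0.006430 mol.
By Henderson-Hasselbalch, pH = pKa + log([A^-]/[HA]) = 3.85 + log(0.006430/0.003483) = 3.85 + (+0.27) = 4.12.

4.12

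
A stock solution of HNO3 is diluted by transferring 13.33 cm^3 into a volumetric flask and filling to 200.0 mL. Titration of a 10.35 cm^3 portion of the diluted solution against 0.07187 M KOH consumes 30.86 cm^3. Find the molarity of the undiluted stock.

3.22 M

n(KOH) = 0.07187 x 0.03086 = 0.002218 mol.
n(HNO3) in the aliquot = 0.002218 mol.
[diluted HNO3] = 0.002218 / 0.01035 = 0.2143 M.
Dilution factor = 200.0/13.33 = 15.00, so [stock] = 0.2143 x 15.00 = 3.22 M.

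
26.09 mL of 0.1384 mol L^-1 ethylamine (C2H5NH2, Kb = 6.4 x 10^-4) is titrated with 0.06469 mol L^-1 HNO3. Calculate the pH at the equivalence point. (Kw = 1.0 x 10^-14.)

n(C2H5NH2) = 0.1384 x 0.02609 = 0.003611 mol; V(HNO3) at equivalence = 0.003611/0.06469 = 0.05582 L.
At equivalence the base is fully converted to C2H5NH3+; total volume = 0.08191 L, so [C2H5NH3+] = 0.003611/0.08191 = 0.04408 M.
Ka(C2H5NH3+) = Kw/Kb = 1.0e-14 / 6.4 x 10^-4 = 1.56e-11.
[H^+] = sqrt(Ka x [C2H5NH3+]) = sqrt(1.56e-11 x 0.04408) = 8.30e-7 M.
pH = -log(8.30e-7) = 6.08.

6.08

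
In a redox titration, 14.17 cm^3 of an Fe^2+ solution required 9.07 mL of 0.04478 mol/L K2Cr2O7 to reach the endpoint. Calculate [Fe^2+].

n(K2Cr2O7) = 0.04478 x 0.009070 = 0.0004062 mol.
From the balanced equation, 1 mol K2Cr2O7 reacts with 6 mol Fe^2+, so n(Fe^2+) = 0.0004062 x 6/1 = 0.002437 mol.
[Fe^2+] = 0.002437 / 0.01417 L = 0.172 M.

0.172 M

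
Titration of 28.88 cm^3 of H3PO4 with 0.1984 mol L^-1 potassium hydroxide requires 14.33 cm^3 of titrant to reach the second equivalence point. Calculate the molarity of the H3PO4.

n(KOH) = 0.1984 x 0.01433 = 0.002843 mol.
At the second equivalence point, 2 mol OH^- react per mol H3PO4, so n(H3PO4) = 0.002843 / 2 = 0.001422 mol.
[H3PO4] = 0.001422 / 0.02888 L = 0.0492 M.

0.0492 M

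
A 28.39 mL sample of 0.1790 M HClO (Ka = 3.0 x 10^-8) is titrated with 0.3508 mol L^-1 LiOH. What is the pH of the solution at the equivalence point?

10.30

n(HClO) = 0.1790 x 0.02839 = 0.005082 mol; V(LiOH) at equivalence = 0.005082/0.3508 = 0.01449 L.
At equivalence all the acid is converted to ClO-; total volume = 0.02839 + 0.01449 = 0.04288 L, so [ClO-] = 0.005082/0.04288 = 0.1185 M.
Kb = Kw/Ka = 1.0e-14 / 3.0 x 10^-8 = 3.33e-7.
[OH^-] = sqrt(Kb x [ClO-]) = sqrt(3.33e-7 x 0.1185) = 0.000199 M.
pOH = 3.70, so pH = 14.00 - 3.70 = 10.30.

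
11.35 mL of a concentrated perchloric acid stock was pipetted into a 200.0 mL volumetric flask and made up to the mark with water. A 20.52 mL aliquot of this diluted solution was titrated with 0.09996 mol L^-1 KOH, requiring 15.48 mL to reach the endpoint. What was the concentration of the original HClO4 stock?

1.33 M

n(KOH) = 0.09996 x 0.01548 = 0.001547 mol.
n(HClO4) in the aliquot = 0.001547 mol.
[diluted HClO4] = 0.001547 / 0.02052 = 0.07541 M.
Dilution factor = 200.0/11.35 = 17.62, so [stock] = 0.07541 x 17.62 = 1.33 M.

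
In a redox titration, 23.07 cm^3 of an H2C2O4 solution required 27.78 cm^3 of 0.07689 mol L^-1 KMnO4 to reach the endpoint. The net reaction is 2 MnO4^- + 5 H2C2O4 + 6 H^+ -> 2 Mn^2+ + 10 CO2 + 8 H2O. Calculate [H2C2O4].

n(KMnO4) = 0.07689 x 0.02778 = 0.002136 mol.
From the balanced equation, 2 mol KMnO4 reacts with 5 mol H2C2O4, so n(H2C2O4) = 0.002136 x 5/2 = 0.005340 mol.
[H2C2O4] = 0.005340 / 0.02307 L = 0.231 M.

0.231 M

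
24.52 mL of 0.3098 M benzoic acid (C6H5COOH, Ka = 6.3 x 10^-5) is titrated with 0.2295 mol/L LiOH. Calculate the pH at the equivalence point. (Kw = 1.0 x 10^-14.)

n(C6H5COOH) = 0.3098 x 0.02452 = 0.007596 mol; V(LiOH) at equivalence = 0.007596/0.2295 = 0.03310 L.
At equivalence all the acid is converted to C6H5COO-; total volume = 0.02452 + 0.03310 = 0.05762 L, so [C6H5COO-] = 0.007596/0.05762 = 0.1318 M.
Kb = Kw/Ka = 1.0e-14 / 6.3 x 10^-5 = 1.59e-10.
[OH^-] = sqrt(Kb x [C6H5COO-]) = sqrt(1.59e-10 x 0.1318) = 4.57e-6 M.
pOH = 5.34, so pH = 14.00 - 5.34 = 8.66.

8.66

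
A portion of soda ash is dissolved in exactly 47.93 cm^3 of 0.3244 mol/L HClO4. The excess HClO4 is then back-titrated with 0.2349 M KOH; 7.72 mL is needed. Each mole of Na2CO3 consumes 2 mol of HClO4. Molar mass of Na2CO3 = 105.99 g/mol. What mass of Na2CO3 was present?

0.728 g

Total n(HClO4) added = 0.3244 x 0.04793 = 0.01555 mol.
n(KOH) used = 0.2349 x 0.007720 = 0.001813 mol, which equals the excess n(HClO4).
So n(HClO4) consumed by the sample = 0.01555 - 0.001813 = 0.01374 mol.
n(Na2CO3) = 0.01374 / 2 = 0.006868 mol.
mass = 0.006868 mol x 105.99 g/mol = 0.728 g.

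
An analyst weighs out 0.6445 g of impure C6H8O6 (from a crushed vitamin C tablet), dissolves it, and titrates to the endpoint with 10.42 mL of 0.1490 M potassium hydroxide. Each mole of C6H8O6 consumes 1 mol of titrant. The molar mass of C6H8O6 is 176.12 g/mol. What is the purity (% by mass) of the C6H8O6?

n(KOH) = 0.1490 x 0.01042 = 0.001553 mol.
n(C6H8O6) = 0.001553 / 1 = 0.001553 mol.
mass of C6H8O6 = 0.001553 x 176.12 = 0.2734 g.
% purity = 0.2734 / 0.6445 x 100 = 42.4%.

42.4%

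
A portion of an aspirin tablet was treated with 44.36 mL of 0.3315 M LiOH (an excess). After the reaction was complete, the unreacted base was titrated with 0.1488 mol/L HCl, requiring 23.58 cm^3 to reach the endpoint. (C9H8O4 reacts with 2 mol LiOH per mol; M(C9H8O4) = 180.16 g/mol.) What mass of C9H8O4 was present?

Total n(LiOH) added = 0.3315 x 0.04436 = 0.01471 mol.
n(HCl) used = 0.1488 x 0.02358 = 0.003509 mol, which equals the excess n(LiOH).
So n(LiOH) consumed by the sample = 0.01471 - 0.003509 = 0.01120 mol.
n(C9H8O4) = 0.01120 / 2 = 0.005598 mol.
mass = 0.005598 mol x 180.16 g/mol = 1.01 g.

1.01 g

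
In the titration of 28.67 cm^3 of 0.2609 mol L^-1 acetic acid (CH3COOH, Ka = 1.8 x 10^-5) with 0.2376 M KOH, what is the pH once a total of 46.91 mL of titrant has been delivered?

12.69

n(acid) = 0.2609 x 0.02867 = 0.007480 mol; n(KOH) added = 0.2376 x 0.04691 = 0.01115 mol.
Base is in excess by 0.01115 - 0.007480 = 0.003666 mol in a total volume of 0.07558 L.
[OH^-] = 0.003666/0.07558 = 0.04850 M, so pOH = 1.31 and pH = 14.00 - 1.31 = 12.69.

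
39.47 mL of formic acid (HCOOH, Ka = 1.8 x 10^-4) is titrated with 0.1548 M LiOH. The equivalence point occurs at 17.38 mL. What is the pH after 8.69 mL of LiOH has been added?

3.74

8.69 mL is exactly half the equivalence volume (17.38/2), i.e. the half-equivalence point.
There, n(HA) = n(A^-), so pH = pKa = -log(1.8 x 10^-4) = 3.74.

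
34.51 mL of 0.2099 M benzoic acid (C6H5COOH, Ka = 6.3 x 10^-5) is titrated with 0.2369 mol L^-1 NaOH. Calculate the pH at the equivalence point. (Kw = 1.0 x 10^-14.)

8.62

n(C6H5COOH) = 0.2099 x 0.03451 = 0.007244 mol; V(NaOH) at equivalence = 0.007244/0.2369 = 0.03058 L.
At equivalence all the acid is converted to C6H5COO-; total volume = 0.03451 + 0.03058 = 0.06509 L, so [C6H5COO-] = 0.007244/0.06509 = 0.1113 M.
Kb = Kw/Ka = 1.0e-14 / 6.3 x 10^-5 = 1.59e-10.
[OH^-] = sqrt(Kb x [C6H5COO-]) = sqrt(1.59e-10 x 0.1113) = 4.20e-6 M.
pOH = 5.38, so pH = 14.00 - 5.38 = 8.62.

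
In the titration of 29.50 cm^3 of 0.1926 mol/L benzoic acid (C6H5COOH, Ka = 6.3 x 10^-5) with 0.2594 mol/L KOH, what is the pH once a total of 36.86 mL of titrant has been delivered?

12.77

n(acid) = 0.1926 x 0.02950 = 0.005682 mol; n(KOH) added = 0.2594 x 0.03686 = 0.009561 mol.
Base is in excess by 0.009561 - 0.005682 = 0.003880 mol in a total volume of 0.06636 L.
[OH^-] = 0.003880/0.06636 = 0.05847 M, so pOH = 1.23 and pH = 14.00 - 1.23 = 12.77.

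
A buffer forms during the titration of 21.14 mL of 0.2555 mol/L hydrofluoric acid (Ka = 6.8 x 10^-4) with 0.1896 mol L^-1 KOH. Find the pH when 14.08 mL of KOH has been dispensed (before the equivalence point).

3.16

Initial n(HF) = 0.2555 x 0.02114 = 0.005401 mol.
n(KOH) added = 0.1896 x 0.01408 = 0.002670 mol, converting that many moles of HF to F-.
Remaining n(HF) = 0.002732 mol; n(F-) = 0.002670 mol.
By Henderson-Hasselbalch, pH = pKa + log([A^-]/[HA]) = 3.17 + log(0.002670/0.002732) = 3.17 + (-0.01) = 3.16.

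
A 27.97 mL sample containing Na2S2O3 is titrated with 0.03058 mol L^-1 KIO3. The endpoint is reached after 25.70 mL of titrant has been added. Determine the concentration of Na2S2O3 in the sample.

n(KIO3) = 0.03058 x 0.02570 = 0.0007859 mol.
From the balanced equation, 1 mol KIO3 reacts with 6 mol Na2S2O3, so n(Na2S2O3) = 0.0007859 x 6/1 = 0.004715 mol.
[Na2S2O3] = 0.004715 / 0.02797 L = 0.169 M.

0.169 M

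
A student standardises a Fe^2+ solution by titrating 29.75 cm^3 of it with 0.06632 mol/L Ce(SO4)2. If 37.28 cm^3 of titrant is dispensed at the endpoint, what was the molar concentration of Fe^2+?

n(Ce(SO4)2) = 0.06632 x 0.03728 = 0.002472 mol.
From the balanced equation, 1 mol Ce(SO4)2 reacts with 1 mol Fe^2+, so n(Fe^2+) = 0.002472 x 1/1 = 0.002472 mol.
[Fe^2+] = 0.002472 / 0.02975 L = 0.0831 M.

0.0831 M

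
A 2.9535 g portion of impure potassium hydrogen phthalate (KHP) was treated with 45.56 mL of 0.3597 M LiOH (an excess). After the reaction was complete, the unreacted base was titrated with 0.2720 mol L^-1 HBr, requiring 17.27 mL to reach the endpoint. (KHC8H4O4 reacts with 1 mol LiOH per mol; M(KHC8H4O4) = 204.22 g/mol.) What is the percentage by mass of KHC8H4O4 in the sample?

80.8%

Total n(LiOH) added = 0.3597 x 0.04556 = 0.01639 mol.
n(HBr) used = 0.2720 x 0.01727 = 0.004697 mol, which equals the excess n(LiOH).
So n(LiOH) consumed by the sample = 0.01639 - 0.004697 = 0.01169 mol.
n(KHC8H4O4) = 0.01169 / 1 = 0.01169 mol.
mass KHC8H4O4 = 0.01169 x 204.22 = 2.387 g, so %KHC8H4O4 = 2.387/2.9535 x 100 = 80.8%.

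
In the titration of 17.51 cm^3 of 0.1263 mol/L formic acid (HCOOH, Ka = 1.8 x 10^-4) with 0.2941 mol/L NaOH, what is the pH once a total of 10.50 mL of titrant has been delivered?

12.50

n(acid) = 0.1263 x 0.01751 = 0.002212 mol; n(NaOH) added = 0.2941 x 0.01050 = 0.003088 mol.
Base is in excess by 0.003088 - 0.002212 = 0.0008765 mol in a total volume of 0.02801 L.
[OH^-] = 0.0008765/0.02801 = 0.03129 M, so pOH = 1.50 and pH = 14.00 - 1.50 = 12.50.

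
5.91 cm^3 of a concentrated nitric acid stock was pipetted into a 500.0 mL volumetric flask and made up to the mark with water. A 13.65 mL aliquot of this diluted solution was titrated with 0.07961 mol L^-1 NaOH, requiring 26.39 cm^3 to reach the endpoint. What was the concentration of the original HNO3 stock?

n(NaOH) = 0.07961 x 0.02639 = 0.002101 mol.
n(HNO3) in the aliquot = 0.002101 mol.
[diluted HNO3] = 0.002101 / 0.01365 = 0.1539 M.
Dilution factor = 500.0/5.910 = 84.60, so [stock] = 0.1539 x 84.60 = 13.0 M.

13.0 M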